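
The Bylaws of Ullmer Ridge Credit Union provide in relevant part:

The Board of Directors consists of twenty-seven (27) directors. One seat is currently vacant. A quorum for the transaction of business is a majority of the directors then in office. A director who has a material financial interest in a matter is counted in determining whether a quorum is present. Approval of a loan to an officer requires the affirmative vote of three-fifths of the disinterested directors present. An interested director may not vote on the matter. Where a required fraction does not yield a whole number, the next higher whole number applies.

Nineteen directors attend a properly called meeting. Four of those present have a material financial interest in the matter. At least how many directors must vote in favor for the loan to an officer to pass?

The loan to an officer requires three-fifths of the disinterested directors present (19 − 4 = 15).
3/5 of 15 = 9.

9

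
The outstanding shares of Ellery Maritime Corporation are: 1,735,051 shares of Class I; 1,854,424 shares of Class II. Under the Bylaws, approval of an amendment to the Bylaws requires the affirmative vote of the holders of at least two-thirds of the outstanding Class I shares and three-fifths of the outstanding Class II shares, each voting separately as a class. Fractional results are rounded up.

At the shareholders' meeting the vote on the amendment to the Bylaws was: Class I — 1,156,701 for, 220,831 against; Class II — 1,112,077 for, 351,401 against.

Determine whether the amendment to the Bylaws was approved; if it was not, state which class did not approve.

Not approved — the Class II shares did not give the required vote.

Class I: 2/3 of 1735051 = 1156700.67, rounded up to 1156701; 1,156,701 required, 1,156,701 in favor — approved.
Class II: 3/5 of 1854424 = 1112654.40, rounded up to 1112655; 1,112,655 required, 1,112,077 in favor — not approved.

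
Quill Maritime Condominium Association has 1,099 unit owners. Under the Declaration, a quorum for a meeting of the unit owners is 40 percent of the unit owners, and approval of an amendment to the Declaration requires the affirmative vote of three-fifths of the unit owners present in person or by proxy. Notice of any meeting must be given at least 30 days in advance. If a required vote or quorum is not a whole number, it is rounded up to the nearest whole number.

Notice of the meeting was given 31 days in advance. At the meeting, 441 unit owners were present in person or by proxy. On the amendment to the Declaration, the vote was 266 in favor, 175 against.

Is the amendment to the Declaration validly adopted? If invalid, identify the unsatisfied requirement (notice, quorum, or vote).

Notice: 31 days given; 30 required. Satisfied.
Quorum: 40% of 1,099 = 439.60, rounded up to 440; 441 present. Satisfied.
Vote: requires three-fifths of those present (441); 3/5 of 441 = 264.60, rounded up to 265, so 265 needed; 266 in favor. Satisfied.

Valid — all requirements satisfied.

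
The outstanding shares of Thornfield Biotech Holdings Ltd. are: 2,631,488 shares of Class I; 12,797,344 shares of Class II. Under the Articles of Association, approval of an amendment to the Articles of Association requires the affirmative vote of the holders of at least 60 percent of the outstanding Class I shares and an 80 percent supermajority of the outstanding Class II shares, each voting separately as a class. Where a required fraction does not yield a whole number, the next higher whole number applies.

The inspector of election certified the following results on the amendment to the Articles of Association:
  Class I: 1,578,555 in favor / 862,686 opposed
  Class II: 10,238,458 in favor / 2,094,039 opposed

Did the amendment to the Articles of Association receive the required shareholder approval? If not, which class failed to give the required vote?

Not approved — the Class I shares did not give the required vote.

Class I: 3/5 of 2631488 = 1578892.80, rounded up to 1578893; 1,578,893 required, 1,578,555 in favor — not approved.
Class II: 4/5 of 12797344 = 10237875.20, rounded up to 10237876; 10,237,876 required, 10,238,458 in favor — approved.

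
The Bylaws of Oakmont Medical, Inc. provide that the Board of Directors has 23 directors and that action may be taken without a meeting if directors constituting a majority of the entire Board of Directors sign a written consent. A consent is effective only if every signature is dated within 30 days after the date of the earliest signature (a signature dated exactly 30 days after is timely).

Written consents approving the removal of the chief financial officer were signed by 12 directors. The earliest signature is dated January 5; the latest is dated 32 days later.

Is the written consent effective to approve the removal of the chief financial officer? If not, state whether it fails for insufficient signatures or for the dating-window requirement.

Not effective — dating-window requirement not satisfied.

Signatures required: a majority of 23 — a majority of 23 is 12, so 12 needed; 12 signed. Sufficient.
Dating window: the latest signature is 32 days after the earliest; the limit is 30 days. Outside the window.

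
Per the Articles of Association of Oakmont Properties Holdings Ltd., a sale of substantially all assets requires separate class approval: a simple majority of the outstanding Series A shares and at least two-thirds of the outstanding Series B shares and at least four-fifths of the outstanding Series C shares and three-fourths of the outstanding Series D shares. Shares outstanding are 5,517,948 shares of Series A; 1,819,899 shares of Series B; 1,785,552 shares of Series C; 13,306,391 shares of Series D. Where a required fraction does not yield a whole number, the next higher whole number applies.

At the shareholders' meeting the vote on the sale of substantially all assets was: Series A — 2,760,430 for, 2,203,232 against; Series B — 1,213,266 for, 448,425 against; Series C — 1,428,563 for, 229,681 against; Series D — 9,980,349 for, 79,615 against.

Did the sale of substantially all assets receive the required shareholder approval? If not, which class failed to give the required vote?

Approved — every class gave the required vote.

Series A: a majority of 5517948 is 2758975; 2,758,975 required, 2,760,430 in favor — approved.
Series B: 2/3 of 1819899 = 1213266; 1,213,266 required, 1,213,266 in favor — approved.
Series C: 4/5 of 1785552 = 1428441.60, rounded up to 1428442; 1,428,442 required, 1,428,563 in favor — approved.
Series D: 3/4 of 13306391 = 9979793.25, rounded up to 9979794; 9,979,794 required, 9,980,349 in favor — approved.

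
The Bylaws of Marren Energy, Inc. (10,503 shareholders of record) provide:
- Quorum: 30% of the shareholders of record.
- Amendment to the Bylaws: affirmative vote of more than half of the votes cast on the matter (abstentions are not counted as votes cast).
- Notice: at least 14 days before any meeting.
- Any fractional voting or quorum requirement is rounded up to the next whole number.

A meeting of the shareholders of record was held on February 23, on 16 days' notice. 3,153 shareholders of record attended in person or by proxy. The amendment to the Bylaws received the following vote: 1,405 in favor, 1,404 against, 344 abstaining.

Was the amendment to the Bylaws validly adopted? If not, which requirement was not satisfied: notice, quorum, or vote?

Notice: 16 days given; 14 required. Satisfied.
Quorum: 30% of 10,503 = 3,150.90, rounded up to 3,151; 3,153 present. Satisfied.
Vote: requires a majority of the votes cast (3,153 − 344 abstaining = 2,809); a majority of 2809 is 1405, so 1,405 needed; 1,405 in favor. Satisfied.

Valid — all requirements satisfied.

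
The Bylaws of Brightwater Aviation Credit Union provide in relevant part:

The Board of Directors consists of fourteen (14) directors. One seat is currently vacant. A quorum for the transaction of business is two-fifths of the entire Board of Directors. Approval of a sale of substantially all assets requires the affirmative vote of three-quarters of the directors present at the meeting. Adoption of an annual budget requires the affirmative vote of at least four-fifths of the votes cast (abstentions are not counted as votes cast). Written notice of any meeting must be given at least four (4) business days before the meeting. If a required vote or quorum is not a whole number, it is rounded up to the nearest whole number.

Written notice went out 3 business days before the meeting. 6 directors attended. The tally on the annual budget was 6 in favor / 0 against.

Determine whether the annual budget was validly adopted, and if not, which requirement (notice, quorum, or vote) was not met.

Invalid — notice requirement not satisfied.

Notice: 3 business days given; 4 required (3 < 4). Not satisfied.
Quorum: 6 present; quorum is 6. Satisfied.
Vote: the annual budget requires four-fifths of the votes cast (6). 4/5 of 6 = 4.80, rounded up to 5, so 5 affirmative votes are needed; 6 voted in favor. Satisfied.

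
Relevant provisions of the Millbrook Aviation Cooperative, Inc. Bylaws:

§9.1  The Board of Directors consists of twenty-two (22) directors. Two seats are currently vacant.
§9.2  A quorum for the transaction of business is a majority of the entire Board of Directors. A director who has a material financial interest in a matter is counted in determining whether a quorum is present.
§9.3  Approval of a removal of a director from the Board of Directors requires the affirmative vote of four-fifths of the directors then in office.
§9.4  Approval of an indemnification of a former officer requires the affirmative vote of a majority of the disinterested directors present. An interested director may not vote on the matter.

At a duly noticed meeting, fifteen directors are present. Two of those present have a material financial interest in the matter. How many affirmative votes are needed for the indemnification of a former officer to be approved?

7

The indemnification of a former officer requires a majority of the disinterested directors present (15 − 2 = 13).
A majority of 13 is 7.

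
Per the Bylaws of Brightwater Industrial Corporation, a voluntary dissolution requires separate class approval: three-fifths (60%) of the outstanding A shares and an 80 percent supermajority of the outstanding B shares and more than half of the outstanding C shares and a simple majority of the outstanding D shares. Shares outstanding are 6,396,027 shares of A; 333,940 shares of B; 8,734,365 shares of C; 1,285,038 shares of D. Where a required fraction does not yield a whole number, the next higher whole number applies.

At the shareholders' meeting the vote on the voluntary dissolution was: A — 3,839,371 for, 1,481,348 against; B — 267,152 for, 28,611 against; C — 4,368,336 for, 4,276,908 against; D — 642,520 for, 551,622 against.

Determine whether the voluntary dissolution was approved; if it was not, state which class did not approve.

Approved — every class gave the required vote.

A: 3/5 of 6396027 = 3837616.20, rounded up to 3837617; 3,837,617 required, 3,839,371 in favor — approved.
B: 4/5 of 333940 = 267152; 267,152 required, 267,152 in favor — approved.
C: a majority of 8734365 is 4367183; 4,367,183 required, 4,368,336 in favor — approved.
D: a majority of 1285038 is 642520; 642,520 required, 642,520 in favor — approved.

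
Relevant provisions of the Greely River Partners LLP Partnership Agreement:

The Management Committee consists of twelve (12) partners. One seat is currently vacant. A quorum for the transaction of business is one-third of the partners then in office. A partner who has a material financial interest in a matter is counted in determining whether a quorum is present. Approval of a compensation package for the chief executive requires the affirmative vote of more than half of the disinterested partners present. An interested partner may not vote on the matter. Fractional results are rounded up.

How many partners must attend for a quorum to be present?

1/3 of 11 = 3.67, rounded up to 4.

4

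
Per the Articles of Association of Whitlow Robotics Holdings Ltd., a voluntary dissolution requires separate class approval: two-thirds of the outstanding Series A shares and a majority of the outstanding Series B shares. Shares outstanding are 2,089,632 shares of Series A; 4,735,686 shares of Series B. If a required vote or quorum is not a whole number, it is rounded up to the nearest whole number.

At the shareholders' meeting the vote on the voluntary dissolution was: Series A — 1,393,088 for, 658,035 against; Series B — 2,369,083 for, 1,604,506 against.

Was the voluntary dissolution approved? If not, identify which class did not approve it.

Series A: 2/3 of 2089632 = 1393088; 1,393,088 required, 1,393,088 in favor — approved.
Series B: a majority of 4735686 is 2367844; 2,367,844 required, 2,369,083 in favor — approved.

Approved — every class gave the required vote.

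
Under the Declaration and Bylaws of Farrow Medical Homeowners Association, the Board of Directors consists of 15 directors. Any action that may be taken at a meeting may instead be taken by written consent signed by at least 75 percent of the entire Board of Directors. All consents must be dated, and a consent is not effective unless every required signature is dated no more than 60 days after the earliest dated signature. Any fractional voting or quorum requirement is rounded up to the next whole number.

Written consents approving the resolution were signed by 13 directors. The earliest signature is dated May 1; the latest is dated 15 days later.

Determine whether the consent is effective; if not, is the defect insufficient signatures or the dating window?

Signatures required: at least 75 percent of 15 — 3/4 of 15 = 11.25, rounded up to 12, so 12 needed; 13 signed. Sufficient.
Dating window: the latest signature is 15 days after the earliest; the limit is 60 days. Within the window.

Effective — both the signature and dating-window requirements are satisfied.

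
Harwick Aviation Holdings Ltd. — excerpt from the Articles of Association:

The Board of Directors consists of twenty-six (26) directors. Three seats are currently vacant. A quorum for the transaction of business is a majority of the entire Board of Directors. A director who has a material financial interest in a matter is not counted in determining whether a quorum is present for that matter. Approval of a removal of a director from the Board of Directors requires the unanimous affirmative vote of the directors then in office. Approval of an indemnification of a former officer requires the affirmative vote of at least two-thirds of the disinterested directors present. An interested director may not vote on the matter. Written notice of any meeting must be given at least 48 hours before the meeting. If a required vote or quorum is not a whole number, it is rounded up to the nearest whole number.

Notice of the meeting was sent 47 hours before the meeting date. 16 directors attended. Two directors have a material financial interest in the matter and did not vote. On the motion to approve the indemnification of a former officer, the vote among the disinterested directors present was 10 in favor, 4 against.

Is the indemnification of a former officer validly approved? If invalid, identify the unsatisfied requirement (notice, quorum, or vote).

Notice: 47 hours given; 48 required (47 < 48). Not satisfied.
Quorum: 16 present, but the 2 interested directors do not count, leaving 14. Quorum is 14. Satisfied.
Vote: the indemnification of a former officer requires two-thirds of the disinterested directors present (16 − 2 = 14). 2/3 of 14 = 9.33, rounded up to 10, so 10 affirmative votes are needed; 10 voted in favor. Satisfied.

Invalid — notice requirement not satisfied.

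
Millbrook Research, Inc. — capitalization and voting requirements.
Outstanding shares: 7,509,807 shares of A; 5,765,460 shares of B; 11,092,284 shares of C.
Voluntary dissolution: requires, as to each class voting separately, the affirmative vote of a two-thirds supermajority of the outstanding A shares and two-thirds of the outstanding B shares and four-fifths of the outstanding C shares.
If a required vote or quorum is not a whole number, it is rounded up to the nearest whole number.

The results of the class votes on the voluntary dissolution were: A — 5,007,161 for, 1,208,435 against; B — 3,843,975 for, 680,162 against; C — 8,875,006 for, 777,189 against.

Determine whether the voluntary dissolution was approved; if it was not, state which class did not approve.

Approved — every class gave the required vote.

A: 2/3 of 7509807 = 5006538; 5,006,538 required, 5,007,161 in favor — approved.
B: 2/3 of 5765460 = 3843640; 3,843,640 required, 3,843,975 in favor — approved.
C: 4/5 of 11092284 = 8873827.20, rounded up to 8873828; 8,873,828 required, 8,875,006 in favor — approved.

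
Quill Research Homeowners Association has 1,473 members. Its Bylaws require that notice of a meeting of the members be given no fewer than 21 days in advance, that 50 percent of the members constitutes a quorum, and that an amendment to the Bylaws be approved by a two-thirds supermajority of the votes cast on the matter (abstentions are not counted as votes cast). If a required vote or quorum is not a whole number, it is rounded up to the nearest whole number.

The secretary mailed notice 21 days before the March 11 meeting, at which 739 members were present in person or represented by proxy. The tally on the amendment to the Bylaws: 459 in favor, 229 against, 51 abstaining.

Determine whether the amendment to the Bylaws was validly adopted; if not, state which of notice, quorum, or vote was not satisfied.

Notice: 21 days given; 21 required. Satisfied.
Quorum: 50% of 1,473 = 736.50, rounded up to 737; 739 present. Satisfied.
Vote: requires two-thirds of the votes cast (739 − 51 abstaining = 688); 2/3 of 688 = 458.67, rounded up to 459, so 459 needed; 459 in favor. Satisfied.

Valid — all requirements satisfied.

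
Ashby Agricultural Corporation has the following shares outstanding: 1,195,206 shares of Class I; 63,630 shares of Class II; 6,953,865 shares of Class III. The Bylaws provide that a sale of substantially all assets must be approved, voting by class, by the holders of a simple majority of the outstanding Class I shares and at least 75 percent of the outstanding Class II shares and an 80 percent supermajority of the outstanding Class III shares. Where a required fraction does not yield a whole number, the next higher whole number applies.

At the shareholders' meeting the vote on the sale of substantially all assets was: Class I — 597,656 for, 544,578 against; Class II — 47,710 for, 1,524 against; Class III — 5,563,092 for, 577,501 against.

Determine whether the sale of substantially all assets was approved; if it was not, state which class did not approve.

Class I: a majority of 1195206 is 597604; 597,604 required, 597,656 in favor — approved.
Class II: 3/4 of 63630 = 47722.50, rounded up to 47723; 47,723 required, 47,710 in favor — not approved.
Class III: 4/5 of 6953865 = 5563092; 5,563,092 required, 5,563,092 in favor — approved.

Not approved — the Class II shares did not give the required vote.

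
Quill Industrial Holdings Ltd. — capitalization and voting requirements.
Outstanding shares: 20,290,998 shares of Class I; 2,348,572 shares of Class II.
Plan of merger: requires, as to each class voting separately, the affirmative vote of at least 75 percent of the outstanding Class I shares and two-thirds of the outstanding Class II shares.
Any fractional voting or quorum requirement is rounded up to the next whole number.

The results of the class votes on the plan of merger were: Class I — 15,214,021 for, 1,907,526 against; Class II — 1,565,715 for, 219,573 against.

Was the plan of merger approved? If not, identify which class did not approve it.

Class I: 3/4 of 20290998 = 15218248.50, rounded up to 15218249; 15,218,249 required, 15,214,021 in favor — not approved.
Class II: 2/3 of 2348572 = 1565714.67, rounded up to 1565715; 1,565,715 required, 1,565,715 in favor — approved.

Not approved — the Class I shares did not give the required vote.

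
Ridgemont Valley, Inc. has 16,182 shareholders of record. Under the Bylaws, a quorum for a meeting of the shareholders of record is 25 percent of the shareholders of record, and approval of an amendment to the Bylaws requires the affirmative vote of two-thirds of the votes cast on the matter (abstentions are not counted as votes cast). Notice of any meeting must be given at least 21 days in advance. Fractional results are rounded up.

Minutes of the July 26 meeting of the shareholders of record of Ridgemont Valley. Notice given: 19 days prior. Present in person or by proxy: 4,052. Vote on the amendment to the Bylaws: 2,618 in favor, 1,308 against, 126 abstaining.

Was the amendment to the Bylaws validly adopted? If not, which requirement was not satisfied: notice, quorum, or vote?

Notice: 19 days given; 21 required. Not satisfied.
Quorum: 25% of 16,182 = 4,045.50, rounded up to 4,046; 4,052 present. Satisfied.
Vote: requires two-thirds of the votes cast (4,052 − 126 abstaining = 3,926); 2/3 of 3926 = 2617.33, rounded up to 2618, so 2,618 needed; 2,618 in favor. Satisfied.

Invalid — notice requirement not satisfied.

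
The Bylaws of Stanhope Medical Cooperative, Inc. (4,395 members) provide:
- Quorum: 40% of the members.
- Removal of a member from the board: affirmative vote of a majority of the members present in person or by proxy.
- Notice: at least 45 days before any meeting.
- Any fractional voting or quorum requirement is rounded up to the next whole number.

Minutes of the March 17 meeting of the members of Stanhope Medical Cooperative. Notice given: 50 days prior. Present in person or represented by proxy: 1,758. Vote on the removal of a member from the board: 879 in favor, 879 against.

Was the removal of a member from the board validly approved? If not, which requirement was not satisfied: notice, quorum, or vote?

Invalid — vote requirement not satisfied.

Notice: 50 days given; 45 required. Satisfied.
Quorum: 40% of 4,395 = 1,758; 1,758 present. Satisfied.
Vote: requires a majority of those present (1,758); a majority of 1758 is 880, so 880 needed; 879 in favor. Not satisfied.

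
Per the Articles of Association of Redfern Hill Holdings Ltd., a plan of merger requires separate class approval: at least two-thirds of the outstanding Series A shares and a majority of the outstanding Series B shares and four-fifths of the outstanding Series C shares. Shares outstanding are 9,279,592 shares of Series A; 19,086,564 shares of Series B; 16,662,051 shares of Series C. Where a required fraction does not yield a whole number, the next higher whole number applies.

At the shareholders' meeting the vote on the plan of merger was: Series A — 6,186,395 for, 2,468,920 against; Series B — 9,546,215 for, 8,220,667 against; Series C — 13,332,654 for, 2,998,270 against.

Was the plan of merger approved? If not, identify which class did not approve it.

Approved — every class gave the required vote.

Series A: 2/3 of 9279592 = 6186394.67, rounded up to 6186395; 6,186,395 required, 6,186,395 in favor — approved.
Series B: a majority of 19086564 is 9543283; 9,543,283 required, 9,546,215 in favor — approved.
Series C: 4/5 of 16662051 = 13329640.80, rounded up to 13329641; 13,329,641 required, 13,332,654 in favor — approved.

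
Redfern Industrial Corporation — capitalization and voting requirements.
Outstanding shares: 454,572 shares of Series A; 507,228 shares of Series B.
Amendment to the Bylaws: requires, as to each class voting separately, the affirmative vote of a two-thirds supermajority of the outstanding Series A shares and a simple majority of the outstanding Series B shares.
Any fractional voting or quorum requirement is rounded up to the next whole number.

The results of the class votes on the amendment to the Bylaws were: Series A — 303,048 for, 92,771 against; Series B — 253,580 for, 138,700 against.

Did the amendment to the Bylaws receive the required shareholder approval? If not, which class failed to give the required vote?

Not approved — the Series B shares did not give the required vote.

Series A: 2/3 of 454572 = 303048; 303,048 required, 303,048 in favor — approved.
Series B: a majority of 507228 is 253615; 253,615 required, 253,580 in favor — not approved.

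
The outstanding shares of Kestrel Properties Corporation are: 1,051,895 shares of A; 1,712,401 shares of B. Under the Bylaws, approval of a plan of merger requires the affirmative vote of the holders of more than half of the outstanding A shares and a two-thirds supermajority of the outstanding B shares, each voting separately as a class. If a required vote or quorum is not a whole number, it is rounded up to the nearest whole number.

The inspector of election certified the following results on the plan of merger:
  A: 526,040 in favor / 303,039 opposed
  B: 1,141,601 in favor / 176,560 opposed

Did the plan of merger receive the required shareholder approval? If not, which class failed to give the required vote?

A: a majority of 1051895 is 525948; 525,948 required, 526,040 in favor — approved.
B: 2/3 of 1712401 = 1141600.67, rounded up to 1141601; 1,141,601 required, 1,141,601 in favor — approved.

Approved — every class gave the required vote.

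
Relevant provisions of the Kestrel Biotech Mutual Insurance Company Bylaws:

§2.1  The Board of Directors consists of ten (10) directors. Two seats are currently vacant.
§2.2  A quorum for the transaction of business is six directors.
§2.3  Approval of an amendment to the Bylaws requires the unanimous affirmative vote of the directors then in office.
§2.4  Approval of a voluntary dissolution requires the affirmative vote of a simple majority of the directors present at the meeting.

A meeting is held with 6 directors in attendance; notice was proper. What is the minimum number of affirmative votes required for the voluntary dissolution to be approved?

4

The voluntary dissolution requires a majority of the directors present (6).
A majority of 6 is 4.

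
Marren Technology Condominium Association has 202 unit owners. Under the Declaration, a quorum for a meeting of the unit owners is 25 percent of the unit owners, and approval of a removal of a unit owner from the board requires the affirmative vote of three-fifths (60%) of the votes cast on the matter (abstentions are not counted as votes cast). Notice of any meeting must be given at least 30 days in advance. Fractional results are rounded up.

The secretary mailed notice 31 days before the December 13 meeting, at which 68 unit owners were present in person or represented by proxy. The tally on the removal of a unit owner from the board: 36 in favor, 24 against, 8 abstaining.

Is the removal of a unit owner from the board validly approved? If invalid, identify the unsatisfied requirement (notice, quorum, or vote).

Valid — all requirements satisfied.

Notice: 31 days given; 30 required. Satisfied.
Quorum: 25% of 202 = 50.50, rounded up to 51; 68 present. Satisfied.
Vote: requires three-fifths of the votes cast (68 − 8 abstaining = 60); 3/5 of 60 = 36, so 36 needed; 36 in favor. Satisfied.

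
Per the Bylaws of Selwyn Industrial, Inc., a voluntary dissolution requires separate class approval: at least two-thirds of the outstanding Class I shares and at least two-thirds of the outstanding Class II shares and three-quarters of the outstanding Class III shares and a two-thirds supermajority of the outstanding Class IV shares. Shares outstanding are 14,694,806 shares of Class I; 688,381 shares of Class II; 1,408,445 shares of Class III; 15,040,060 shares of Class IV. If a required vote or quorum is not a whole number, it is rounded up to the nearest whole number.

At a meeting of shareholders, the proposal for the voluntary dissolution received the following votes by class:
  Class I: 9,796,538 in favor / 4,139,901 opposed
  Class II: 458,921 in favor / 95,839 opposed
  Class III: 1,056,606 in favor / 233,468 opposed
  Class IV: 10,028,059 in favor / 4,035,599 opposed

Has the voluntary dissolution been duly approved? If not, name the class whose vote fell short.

Class I: 2/3 of 14694806 = 9796537.33, rounded up to 9796538; 9,796,538 required, 9,796,538 in favor — approved.
Class II: 2/3 of 688381 = 458920.67, rounded up to 458921; 458,921 required, 458,921 in favor — approved.
Class III: 3/4 of 1408445 = 1056333.75, rounded up to 1056334; 1,056,334 required, 1,056,606 in favor — approved.
Class IV: 2/3 of 15040060 = 10026706.67, rounded up to 10026707; 10,026,707 required, 10,028,059 in favor — approved.

Approved — every class gave the required vote.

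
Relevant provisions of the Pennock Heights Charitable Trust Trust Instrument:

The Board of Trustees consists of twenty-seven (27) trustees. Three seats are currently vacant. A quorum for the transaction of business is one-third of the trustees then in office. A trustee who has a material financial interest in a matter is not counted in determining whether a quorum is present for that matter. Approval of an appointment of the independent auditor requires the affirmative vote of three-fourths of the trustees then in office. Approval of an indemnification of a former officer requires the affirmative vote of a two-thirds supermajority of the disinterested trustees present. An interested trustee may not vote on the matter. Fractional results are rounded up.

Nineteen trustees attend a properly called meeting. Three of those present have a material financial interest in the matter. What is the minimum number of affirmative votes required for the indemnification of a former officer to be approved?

The indemnification of a former officer requires two-thirds of the disinterested trustees present (19 − 3 = 16).
2/3 of 16 = 10.67, rounded up to 11.

11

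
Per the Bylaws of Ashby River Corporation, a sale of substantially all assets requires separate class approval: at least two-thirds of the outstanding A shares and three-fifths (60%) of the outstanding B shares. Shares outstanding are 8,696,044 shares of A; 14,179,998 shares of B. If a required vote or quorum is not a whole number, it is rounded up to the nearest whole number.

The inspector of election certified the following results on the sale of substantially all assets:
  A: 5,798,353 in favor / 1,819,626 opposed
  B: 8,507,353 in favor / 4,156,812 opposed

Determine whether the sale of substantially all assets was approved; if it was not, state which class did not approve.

Not approved — the B shares did not give the required vote.

A: 2/3 of 8696044 = 5797362.67, rounded up to 5797363; 5,797,363 required, 5,798,353 in favor — approved.
B: 3/5 of 14179998 = 8507998.80, rounded up to 8507999; 8,507,999 required, 8,507,353 in favor — not approved.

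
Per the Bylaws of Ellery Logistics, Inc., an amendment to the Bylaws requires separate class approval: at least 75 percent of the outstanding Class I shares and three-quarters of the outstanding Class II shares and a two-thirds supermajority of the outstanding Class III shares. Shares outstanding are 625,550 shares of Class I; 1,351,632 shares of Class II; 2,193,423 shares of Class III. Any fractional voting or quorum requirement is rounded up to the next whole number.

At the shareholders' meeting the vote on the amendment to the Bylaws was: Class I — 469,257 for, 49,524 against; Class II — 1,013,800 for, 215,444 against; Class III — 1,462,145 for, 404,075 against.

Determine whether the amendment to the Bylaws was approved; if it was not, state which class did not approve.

Class I: 3/4 of 625550 = 469162.50, rounded up to 469163; 469,163 required, 469,257 in favor — approved.
Class II: 3/4 of 1351632 = 1013724; 1,013,724 required, 1,013,800 in favor — approved.
Class III: 2/3 of 2193423 = 1462282; 1,462,282 required, 1,462,145 in favor — not approved.

Not approved — the Class III shares did not give the required vote.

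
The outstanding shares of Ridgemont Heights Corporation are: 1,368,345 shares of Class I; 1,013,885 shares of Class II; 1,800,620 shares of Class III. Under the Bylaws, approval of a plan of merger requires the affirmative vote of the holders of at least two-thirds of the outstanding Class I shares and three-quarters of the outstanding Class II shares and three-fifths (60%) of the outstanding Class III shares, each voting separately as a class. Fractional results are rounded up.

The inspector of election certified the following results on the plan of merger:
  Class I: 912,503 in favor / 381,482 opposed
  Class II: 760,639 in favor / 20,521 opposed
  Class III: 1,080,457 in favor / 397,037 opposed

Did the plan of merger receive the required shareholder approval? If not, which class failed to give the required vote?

Class I: 2/3 of 1368345 = 912230; 912,230 required, 912,503 in favor — approved.
Class II: 3/4 of 1013885 = 760413.75, rounded up to 760414; 760,414 required, 760,639 in favor — approved.
Class III: 3/5 of 1800620 = 1080372; 1,080,372 required, 1,080,457 in favor — approved.

Approved — every class gave the required vote.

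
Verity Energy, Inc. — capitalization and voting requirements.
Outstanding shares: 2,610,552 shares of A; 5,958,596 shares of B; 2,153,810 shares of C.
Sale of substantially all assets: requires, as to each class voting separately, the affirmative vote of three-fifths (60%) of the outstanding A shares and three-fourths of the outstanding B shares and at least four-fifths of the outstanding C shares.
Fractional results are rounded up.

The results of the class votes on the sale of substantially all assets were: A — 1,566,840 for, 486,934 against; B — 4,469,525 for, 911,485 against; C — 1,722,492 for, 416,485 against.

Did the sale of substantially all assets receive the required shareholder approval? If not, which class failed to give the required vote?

A: 3/5 of 2610552 = 1566331.20, rounded up to 1566332; 1,566,332 required, 1,566,840 in favor — approved.
B: 3/4 of 5958596 = 4468947; 4,468,947 required, 4,469,525 in favor — approved.
C: 4/5 of 2153810 = 1723048; 1,723,048 required, 1,722,492 in favor — not approved.

Not approved — the C shares did not give the required vote.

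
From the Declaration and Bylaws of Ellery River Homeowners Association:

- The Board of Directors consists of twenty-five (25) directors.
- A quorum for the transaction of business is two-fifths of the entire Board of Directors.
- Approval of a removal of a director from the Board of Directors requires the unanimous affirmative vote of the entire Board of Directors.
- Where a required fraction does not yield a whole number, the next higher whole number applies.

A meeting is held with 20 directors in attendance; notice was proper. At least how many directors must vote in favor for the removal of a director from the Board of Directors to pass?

25

The removal of a director from the Board of Directors requires the unanimous vote of the entire Board of Directors (25).
Unanimous means all 25.
(Only 20 can vote, so the removal of a director from the Board of Directors cannot pass at this meeting, but the required vote is still 25.)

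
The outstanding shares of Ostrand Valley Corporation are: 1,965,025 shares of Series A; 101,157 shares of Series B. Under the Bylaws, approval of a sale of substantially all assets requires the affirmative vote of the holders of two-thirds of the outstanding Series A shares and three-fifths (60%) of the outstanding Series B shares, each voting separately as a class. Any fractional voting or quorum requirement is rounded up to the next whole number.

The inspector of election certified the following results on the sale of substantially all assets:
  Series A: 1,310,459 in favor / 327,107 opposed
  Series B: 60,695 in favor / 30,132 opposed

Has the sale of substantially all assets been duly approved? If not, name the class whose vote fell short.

Series A: 2/3 of 1965025 = 1310016.67, rounded up to 1310017; 1,310,017 required, 1,310,459 in favor — approved.
Series B: 3/5 of 101157 = 60694.20, rounded up to 60695; 60,695 required, 60,695 in favor — approved.

Approved — every class gave the required vote.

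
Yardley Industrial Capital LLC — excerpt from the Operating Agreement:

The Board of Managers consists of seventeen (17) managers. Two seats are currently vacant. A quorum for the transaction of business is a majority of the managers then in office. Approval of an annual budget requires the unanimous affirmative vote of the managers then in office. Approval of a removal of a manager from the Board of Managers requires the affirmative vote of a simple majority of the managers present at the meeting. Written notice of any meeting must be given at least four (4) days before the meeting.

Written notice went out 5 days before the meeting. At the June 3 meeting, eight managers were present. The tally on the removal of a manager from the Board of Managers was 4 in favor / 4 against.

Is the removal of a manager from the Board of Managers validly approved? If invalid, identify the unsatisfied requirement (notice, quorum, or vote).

Invalid — vote requirement not satisfied.

Notice: 5 days given; 4 required (5 ≥ 4). Satisfied.
Quorum: 8 present; quorum is 8. Satisfied.
Vote: the removal of a manager from the Board of Managers requires a majority of the managers present (8). A majority of 8 is 5, so 5 affirmative votes are needed; 4 voted in favor. Not satisfied.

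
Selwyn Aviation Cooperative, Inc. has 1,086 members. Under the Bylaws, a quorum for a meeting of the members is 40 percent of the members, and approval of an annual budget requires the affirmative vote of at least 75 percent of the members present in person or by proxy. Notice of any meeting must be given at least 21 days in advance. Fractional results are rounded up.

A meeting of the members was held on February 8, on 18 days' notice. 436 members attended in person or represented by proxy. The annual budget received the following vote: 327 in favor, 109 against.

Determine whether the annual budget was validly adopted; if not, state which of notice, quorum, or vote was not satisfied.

Notice: 18 days given; 21 required. Not satisfied.
Quorum: 40% of 1,086 = 434.40, rounded up to 435; 436 present. Satisfied.
Vote: requires three-fourths of those present (436); 3/4 of 436 = 327, so 327 needed; 327 in favor. Satisfied.

Invalid — notice requirement not satisfied.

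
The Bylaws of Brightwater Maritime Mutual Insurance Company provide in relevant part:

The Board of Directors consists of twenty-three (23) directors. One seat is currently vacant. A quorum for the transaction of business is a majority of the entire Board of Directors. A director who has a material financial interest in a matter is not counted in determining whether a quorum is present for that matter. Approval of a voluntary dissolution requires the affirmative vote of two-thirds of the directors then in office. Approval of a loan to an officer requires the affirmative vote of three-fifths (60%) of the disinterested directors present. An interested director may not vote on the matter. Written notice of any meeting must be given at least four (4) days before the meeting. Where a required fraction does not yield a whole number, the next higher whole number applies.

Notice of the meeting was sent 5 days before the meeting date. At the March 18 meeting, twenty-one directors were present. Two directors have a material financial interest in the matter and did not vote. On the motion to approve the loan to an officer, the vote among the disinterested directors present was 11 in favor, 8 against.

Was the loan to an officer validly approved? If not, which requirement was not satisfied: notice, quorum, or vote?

Invalid — vote requirement not satisfied.

Notice: 5 days given; 4 required (5 ≥ 4). Satisfied.
Quorum: 21 present, but the 2 interested directors do not count, leaving 19. Quorum is 12. Satisfied.
Vote: the loan to an officer requires three-fifths of the disinterested directors present (21 − 2 = 19). 3/5 of 19 = 11.40, rounded up to 12, so 12 affirmative votes are needed; 11 voted in favor. Not satisfied.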